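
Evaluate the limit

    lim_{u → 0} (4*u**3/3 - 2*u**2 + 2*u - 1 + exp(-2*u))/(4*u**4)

Direct substitution gives 0/0.
Apply L'Hôpital: lim (4*u^2 - 4*u + 2 - 2*e^(-2*u))/(16*u^3), still 0/0.
Apply L'Hôpital: lim (8*u - 4 + 4*e^(-2*u))/(48*u^2), still 0/0.
Apply L'Hôpital: lim (8 - 8*e^(-2*u))/(96*u), still 0/0.
After 4 applications of L'Hôpital's rule the quotient is (16*e^(-2*u))/(96); substituting u = 0 gives 1/6.

1/6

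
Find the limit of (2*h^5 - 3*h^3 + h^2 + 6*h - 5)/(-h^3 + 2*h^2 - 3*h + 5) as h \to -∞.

The numerator has higher degree (5 > 3); the quotient behaves like (2/(-1))·h^2 for large |h|.
As h → −∞ this diverges to -∞.

-∞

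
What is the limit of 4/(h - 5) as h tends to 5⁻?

As h → 5⁻, (h - 5) → 0⁻, so (h - 5)^1 → 0⁻ and 4/(h - 5)^1 → -∞.

-∞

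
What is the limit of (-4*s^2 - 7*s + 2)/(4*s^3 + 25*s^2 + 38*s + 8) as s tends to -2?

Direct substitution gives 0/0, so factor. Both numerator and denominator have (s + 2) as a factor.
After cancelling, the expression reduces to (1 - 4*s)/(4*s^2 + 17*s + 4).
Substituting s = -2 gives -9/14.

-9/14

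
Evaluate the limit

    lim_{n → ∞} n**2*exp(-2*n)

0

Write as n^2/e^{2n}, an ∞/∞ form.
Exponential growth dominates any polynomial, so repeated L'Hôpital (or the standard result) gives 0.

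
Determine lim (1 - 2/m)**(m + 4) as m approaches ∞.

The base → 1 and the exponent → ∞: a 1^∞ form.
Take logarithms: (m + 4)·ln(1 - 2/m). Since ln(1+u) ~ u for small u, this behaves like (m)·(-2/m) → -2.
So the limit is e^(-2).

e^(-2)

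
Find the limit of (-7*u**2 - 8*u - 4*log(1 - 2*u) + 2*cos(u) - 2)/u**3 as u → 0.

32/3

Substitution gives 0/0; apply L'Hôpital's rule 3 times.
After differentiating numerator and denominator 3 times the quotient is (2*sin(u) - 64/(2*u - 1)^3)/(6); at u = 0 this is 32/3.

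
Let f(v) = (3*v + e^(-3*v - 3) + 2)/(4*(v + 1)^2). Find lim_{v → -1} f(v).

9/8

Direct substitution gives 0/0.
Apply L'Hôpital: lim (3 - 3*e^(-3*v - 3))/(8*v + 8), still 0/0.
After 2 applications of L'Hôpital's rule the quotient is (9*e^(-3*v - 3))/(8); substituting v = -1 gives 9/8.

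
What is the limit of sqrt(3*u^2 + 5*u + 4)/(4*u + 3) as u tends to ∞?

√(3)/4

For large |u|, √(3*u^2 + 5*u + 4) ≈ √3·|u| and the denominator ≈ 4u.
Since u → +∞, |u| = u, giving √3/(4) = √(3)/4.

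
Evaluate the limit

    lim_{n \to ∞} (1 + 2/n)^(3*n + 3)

e^(6)

The base → 1 and the exponent → ∞: a 1^∞ form.
Take logarithms: (3n + 3)·ln(1 + 2/n). Since ln(1+u) ~ u for small u, this behaves like (3n)·(2/n) → 6.
So the limit is e^(6).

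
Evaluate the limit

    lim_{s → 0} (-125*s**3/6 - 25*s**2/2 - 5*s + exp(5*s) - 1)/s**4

625/24

Direct substitution gives 0/0.
Apply L'Hôpital: lim (-125*s^2/2 - 25*s + 5*e^(5*s) - 5)/(4*s^3), still 0/0.
Apply L'Hôpital: lim (-125*s + 25*e^(5*s) - 25)/(12*s^2), still 0/0.
Apply L'Hôpital: lim (125*e^(5*s) - 125)/(24*s), still 0/0.
After 4 applications of L'Hôpital's rule the quotient is (625*e^(5*s))/(24); substituting s = 0 gives 625/24.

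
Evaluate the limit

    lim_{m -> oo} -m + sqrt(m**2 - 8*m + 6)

-4

An ∞ − ∞ form. Rationalising with the conjugate, the difference becomes (-8m + 6) / (√(m^2 - 8*m + 6) + m).
For large m the denominator behaves like 2·m, so the quotient tends to -8/2 = -4.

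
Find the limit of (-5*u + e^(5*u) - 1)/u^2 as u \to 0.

25/2

Direct substitution gives 0/0.
Apply L'Hôpital: lim (5*e^(5*u) - 5)/(2*u), still 0/0.
After 2 applications of L'Hôpital's rule the quotient is (25*e^(5*u))/(2); substituting u = 0 gives 25/2.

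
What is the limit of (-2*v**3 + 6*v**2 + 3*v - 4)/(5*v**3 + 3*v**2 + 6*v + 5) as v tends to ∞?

-2/5

Numerator and denominator both have degree 3.
Dividing every term by v^3, all lower-order terms vanish and the limit is the ratio of leading coefficients, -2/(5) = -2/5.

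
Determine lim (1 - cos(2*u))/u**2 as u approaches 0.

Substitution gives 0/0.
Use (1 − cos θ)/θ² → 1/2 with θ = 2u: the limit is 2²/(2·1) = 2.

2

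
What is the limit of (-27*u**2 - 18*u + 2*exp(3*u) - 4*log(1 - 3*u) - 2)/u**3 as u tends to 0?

45

Substitution gives 0/0; apply L'Hôpital's rule 3 times.
After differentiating numerator and denominator 3 times the quotient is (54*e^(3*u) - 216/(3*u - 1)^3)/(6); at u = 0 this is 45.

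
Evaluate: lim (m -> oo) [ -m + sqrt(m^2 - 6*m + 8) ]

-3

This has the form ∞ − ∞. Multiply and divide by the conjugate √(m^2 - 6*m + 8) + m.
That gives (-6m + 8) / (√(m^2 - 6*m + 8) + m).
Divide numerator and denominator by m: the limit is -6/(2·1) = -3.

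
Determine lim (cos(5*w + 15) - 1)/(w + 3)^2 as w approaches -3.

Direct substitution gives 0/0.
Apply L'Hôpital: lim (-5*sin(5*w + 15))/(2*w + 6), still 0/0.
After 2 applications of L'Hôpital's rule the quotient is (-25*cos(5*w + 15))/(2); substituting w = -3 gives -25/2.

-25/2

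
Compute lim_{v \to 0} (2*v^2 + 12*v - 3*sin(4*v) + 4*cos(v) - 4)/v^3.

32

Substitution gives 0/0 (the numerator vanishes to order 3).
Expand each term to order v^3: the coefficient of v^3 in 4·cos(v) is 0 and in -3·sin(4v) is 32.
Lower-order terms cancel with the polynomial part, so the numerator is (32)·v^3 + o(v^3), and the limit is (32)/(1) = 32.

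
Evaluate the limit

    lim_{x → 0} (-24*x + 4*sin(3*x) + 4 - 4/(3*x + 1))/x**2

-36

Substitution gives 0/0; apply L'Hôpital's rule 2 times.
After differentiating numerator and denominator 2 times the quotient is (-36*sin(3*x) - 72/(3*x + 1)^3)/(2); at x = 0 this is -36.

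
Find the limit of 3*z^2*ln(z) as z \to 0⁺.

This is a 0·(−∞) form. Rewrite as 3·ln(z) / z^(−2) and apply L'Hôpital:
the derivative quotient is 3·(1/z) / (−2·z^(−3)) = (-3/2)·z^2 → 0.

0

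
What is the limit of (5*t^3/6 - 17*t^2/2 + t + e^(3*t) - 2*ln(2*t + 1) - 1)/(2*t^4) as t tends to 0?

Substitution gives 0/0; apply L'Hôpital's rule 4 times.
After differentiating numerator and denominator 4 times the quotient is (81*e^(3*t) + 192/(2*t + 1)^4)/(48); at t = 0 this is 91/16.

91/16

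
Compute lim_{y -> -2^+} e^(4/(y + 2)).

As y → -2⁺, 4/(y + 2) → +∞, so e^(4/(y + 2)) → ∞.

∞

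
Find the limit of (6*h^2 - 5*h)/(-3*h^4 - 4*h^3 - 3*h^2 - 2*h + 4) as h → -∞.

0

The denominator has degree 4 and the numerator degree 2. Dividing numerator and denominator by h^4 sends every term to 0 except the leading denominator term, so the limit is 0.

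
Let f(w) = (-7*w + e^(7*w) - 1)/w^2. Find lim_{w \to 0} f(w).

Direct substitution gives 0/0.
Apply L'Hôpital: lim (7*e^(7*w) - 7)/(2*w), still 0/0.
After 2 applications of L'Hôpital's rule the quotient is (49*e^(7*w))/(2); substituting w = 0 gives 49/2.

49/2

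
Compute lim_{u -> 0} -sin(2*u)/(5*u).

-2/5

Substitution gives 0/0.
Write it as (2/(-5))·sin(2u)/(2u); since sin(θ)/θ → 1, the limit is -2/5.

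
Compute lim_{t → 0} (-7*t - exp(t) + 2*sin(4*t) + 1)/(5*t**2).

-1/10

Substitution gives 0/0 (the numerator vanishes to order 2).
Expand each term to order t^2: the coefficient of t^2 in 2·sin(4t) is 0 and in −e^(t) is -1/2.
Lower-order terms cancel with the polynomial part, so the numerator is (-1/2)·t^2 + o(t^2), and the limit is (-1/2)/(5) = -1/10.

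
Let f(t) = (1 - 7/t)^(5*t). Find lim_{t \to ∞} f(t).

Write it as [(1 - 7/t)^t]^(5) · (1 - 7/t)^(0). The bracketed term tends to e^(-7) and the second factor to 1, so the limit is e^(-35).

e^(-35)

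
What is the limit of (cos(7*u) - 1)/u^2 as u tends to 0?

-49/2

Direct substitution gives 0/0.
Apply L'Hôpital: lim (-7*sin(7*u))/(2*u), still 0/0.
After 2 applications of L'Hôpital's rule the quotient is (-49*cos(7*u))/(2); substituting u = 0 gives -49/2.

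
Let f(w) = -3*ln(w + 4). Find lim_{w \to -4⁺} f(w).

As w → -4⁺, w + 4 → 0⁺ and ln(w + 4) → −∞.
Multiplying by -3 gives ∞.

∞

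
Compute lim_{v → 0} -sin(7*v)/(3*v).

-7/3

Substitution gives 0/0.
Write it as (7/(-3))·sin(7v)/(7v); since sin(u)/u → 1, the limit is -7/3.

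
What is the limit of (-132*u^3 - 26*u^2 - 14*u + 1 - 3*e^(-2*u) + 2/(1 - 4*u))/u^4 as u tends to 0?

510

Substitution gives 0/0; apply L'Hôpital's rule 4 times.
After differentiating numerator and denominator 4 times the quotient is (-48*e^(-2*u) - 12288/(4*u - 1)^5)/(24); at u = 0 this is 510.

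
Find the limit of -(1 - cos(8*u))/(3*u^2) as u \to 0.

-32/3

Substitution gives 0/0.
Use (1 − cos θ)/θ² → 1/2 with θ = 8u: the limit is 8²/(2·(-3)) = -32/3.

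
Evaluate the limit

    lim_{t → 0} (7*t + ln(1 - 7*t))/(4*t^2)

-49/8

Direct substitution gives 0/0.
Apply L'Hôpital: lim (7 - 7/(1 - 7*t))/(8*t), still 0/0.
After 2 applications of L'Hôpital's rule the quotient is (-49/(1 - 7*t)^2)/(8); substituting t = 0 gives -49/8.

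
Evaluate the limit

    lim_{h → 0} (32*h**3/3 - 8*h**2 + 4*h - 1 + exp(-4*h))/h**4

32/3

Direct substitution gives 0/0.
Apply L'Hôpital: lim (32*h^2 - 16*h + 4 - 4*e^(-4*h))/(4*h^3), still 0/0.
Apply L'Hôpital: lim (64*h - 16 + 16*e^(-4*h))/(12*h^2), still 0/0.
Apply L'Hôpital: lim (64 - 64*e^(-4*h))/(24*h), still 0/0.
After 4 applications of L'Hôpital's rule the quotient is (256*e^(-4*h))/(24); substituting h = 0 gives 32/3.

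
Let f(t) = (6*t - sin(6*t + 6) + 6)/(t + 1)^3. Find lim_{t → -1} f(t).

36

Direct substitution gives 0/0.
Apply L'Hôpital: lim (6 - 6*cos(6*t + 6))/(3*(t + 1)^2), still 0/0.
Apply L'Hôpital: lim (36*sin(6*t + 6))/(6*t + 6), still 0/0.
After 3 applications of L'Hôpital's rule the quotient is (216*cos(6*t + 6))/(6); substituting t = -1 gives 36.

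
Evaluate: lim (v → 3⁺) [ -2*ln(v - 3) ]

As v → 3⁺, v - 3 → 0⁺ and ln(v - 3) → −∞.
Multiplying by -2 gives ∞.

∞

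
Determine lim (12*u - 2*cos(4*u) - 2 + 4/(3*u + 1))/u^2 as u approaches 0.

Substitution gives 0/0; apply L'Hôpital's rule 2 times.
After differentiating numerator and denominator 2 times the quotient is (32*cos(4*u) + 72/(3*u + 1)^3)/(2); at u = 0 this is 52.

52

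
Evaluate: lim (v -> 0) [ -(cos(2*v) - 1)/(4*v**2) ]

1/2

Direct substitution gives 0/0.
Apply L'Hôpital: lim (-2*sin(2*v))/(-8*v), still 0/0.
After 2 applications of L'Hôpital's rule the quotient is (-4*cos(2*v))/(-8); substituting v = 0 gives 1/2.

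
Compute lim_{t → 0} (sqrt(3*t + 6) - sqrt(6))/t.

A 0/0 form; rationalise with √(6 + 3t) + √6. This collapses the numerator to 3t, leaving 3/(√(6 + 3t) + √6) → 3/(2√6) = √(6)/4.

√(6)/4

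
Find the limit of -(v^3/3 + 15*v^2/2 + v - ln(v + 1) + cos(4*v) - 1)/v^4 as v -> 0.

Substitution gives 0/0 (the numerator vanishes to order 4).
Expand each term to order v^4: the coefficient of v^4 in −ln(1 + v) is 1/4 and in cos(4v) is 32/3.
Lower-order terms cancel with the polynomial part, so the numerator is (131/12)·v^4 + o(v^4), and the limit is (131/12)/(-1) = -131/12.

-131/12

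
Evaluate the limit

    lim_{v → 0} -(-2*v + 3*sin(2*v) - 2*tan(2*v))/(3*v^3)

Substitution gives 0/0; apply L'Hôpital's rule 3 times.
After differentiating numerator and denominator 3 times the quotient is (-24*cos(2*v) - 96*tan(2*v)^4 - 128*tan(2*v)^2 - 32)/(-18); at v = 0 this is 28/9.

28/9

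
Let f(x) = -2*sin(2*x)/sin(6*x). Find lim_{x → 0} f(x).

Substitution gives 0/0.
Divide numerator and denominator by x: sin(2x)/x → 2 and sin(6x)/x → 6, so the limit is -2·2/6 = -2/3.

-2/3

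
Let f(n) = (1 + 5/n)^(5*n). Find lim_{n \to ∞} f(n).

The base → 1 and the exponent → ∞: a 1^∞ form.
Take logarithms: (5n)·ln(1 + 5/n). Since ln(1+u) ~ u for small u, this behaves like (5n)·(5/n) → 25.
So the limit is e^(25).

e^(25)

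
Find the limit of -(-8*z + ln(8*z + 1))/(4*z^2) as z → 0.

8

Direct substitution gives 0/0.
Apply L'Hôpital: lim (-8 + 8/(8*z + 1))/(-8*z), still 0/0.
After 2 applications of L'Hôpital's rule the quotient is (-64/(8*z + 1)^2)/(-8); substituting z = 0 gives 8.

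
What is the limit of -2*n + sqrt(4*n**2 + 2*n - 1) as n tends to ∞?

1/2

An ∞ − ∞ form. Rationalising with the conjugate, the difference becomes (2n - 1) / (√(4*n^2 + 2*n - 1) + 2n).
For large n the denominator behaves like 2·2n, so the quotient tends to 2/4 = 1/2.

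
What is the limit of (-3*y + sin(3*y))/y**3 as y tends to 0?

-9/2

Direct substitution gives 0/0.
Apply L'Hôpital: lim (3*cos(3*y) - 3)/(3*y^2), still 0/0.
Apply L'Hôpital: lim (-9*sin(3*y))/(6*y), still 0/0.
After 3 applications of L'Hôpital's rule the quotient is (-27*cos(3*y))/(6); substituting y = 0 gives -9/2.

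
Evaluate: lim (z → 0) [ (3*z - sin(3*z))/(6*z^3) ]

Direct substitution gives 0/0.
Apply L'Hôpital: lim (3 - 3*cos(3*z))/(18*z^2), still 0/0.
Apply L'Hôpital: lim (9*sin(3*z))/(36*z), still 0/0.
After 3 applications of L'Hôpital's rule the quotient is (27*cos(3*z))/(36); substituting z = 0 gives 3/4.

3/4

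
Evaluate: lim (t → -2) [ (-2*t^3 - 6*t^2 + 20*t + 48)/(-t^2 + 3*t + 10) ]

20/7

Direct substitution gives 0/0, so factor. Both numerator and denominator have (t + 2) as a factor.
After cancelling, the expression reduces to (-2*t^2 - 2*t + 24)/(5 - t).
Substituting t = -2 gives 20/7.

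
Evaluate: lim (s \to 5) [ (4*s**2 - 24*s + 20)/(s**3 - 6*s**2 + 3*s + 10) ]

Since s = 5 makes numerator and denominator zero, (s - 5) divides both.
Cancelling it gives (4*s - 4)/(s^2 - s - 2); now plug in s = 5 to get 8/9.

8/9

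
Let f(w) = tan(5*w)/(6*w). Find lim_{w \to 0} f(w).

Substitution gives 0/0.
Since tan(u)/u → 1 as u → 0, tan(5w)/(5w) → 1 and the limit is 5/6.

5/6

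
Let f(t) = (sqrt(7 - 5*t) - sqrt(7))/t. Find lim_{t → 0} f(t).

-5*√(7)/14

Substitution gives 0/0. Multiply numerator and denominator by the conjugate √(7 - 5t) + √7.
The numerator becomes (7 - 5t) − 7 = -5t, so the expression simplifies to -5/(√(7 - 5t) + √7).
Letting t → 0 gives -5/(2√7) = -5*√(7)/14.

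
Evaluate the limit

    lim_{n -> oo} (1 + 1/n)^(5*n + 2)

Let L be the limit and take ln: ln L = lim (5n + 2)·ln(1 + 1/n) = lim (5n + 2)·(1/n + O(1/n²)) = 5.
Hence L = e^(5).

e^(5)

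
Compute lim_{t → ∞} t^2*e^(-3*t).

0

Write as t^2/e^{3t}, an ∞/∞ form.
Exponential growth dominates any polynomial, so repeated L'Hôpital (or the standard result) gives 0.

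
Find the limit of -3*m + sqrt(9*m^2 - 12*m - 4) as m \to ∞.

An ∞ − ∞ form. Rationalising with the conjugate, the difference becomes (-12m - 4) / (√(9*m^2 - 12*m - 4) + 3m).
For large m the denominator behaves like 2·3m, so the quotient tends to -12/6 = -2.

-2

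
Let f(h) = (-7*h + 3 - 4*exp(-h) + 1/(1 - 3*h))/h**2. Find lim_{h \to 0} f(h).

Substitution gives 0/0 (the numerator vanishes to order 2).
Expand each term to order h^2: the coefficient of h^2 in -4·e^(-h) is -2 and in 1/(1 - 3h) is 9.
Lower-order terms cancel with the polynomial part, so the numerator is (7)·h^2 + o(h^2), and the limit is (7)/(1) = 7.

7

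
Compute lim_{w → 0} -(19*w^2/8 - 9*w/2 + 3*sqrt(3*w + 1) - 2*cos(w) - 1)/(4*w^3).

Substitution gives 0/0; apply L'Hôpital's rule 3 times.
After differentiating numerator and denominator 3 times the quotient is (-2*sin(w) + 243/(8*(3*w + 1)^(5/2)))/(-24); at w = 0 this is -81/64.

-81/64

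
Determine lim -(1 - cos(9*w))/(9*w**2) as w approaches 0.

-9/2

Substitution gives 0/0.
Use (1 − cos u)/u² → 1/2 with u = 9w: the limit is 9²/(2·(-9)) = -9/2.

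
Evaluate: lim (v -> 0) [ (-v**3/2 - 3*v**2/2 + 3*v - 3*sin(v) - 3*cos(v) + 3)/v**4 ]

Substitution gives 0/0; apply L'Hôpital's rule 4 times.
After differentiating numerator and denominator 4 times the quotient is (-3*sqrt(2)*sin(v + pi/4))/(24); at v = 0 this is -1/8.

-1/8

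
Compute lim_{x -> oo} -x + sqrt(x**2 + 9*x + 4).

9/2

An ∞ − ∞ form. Rationalising with the conjugate, the difference becomes (9x + 4) / (√(x^2 + 9*x + 4) + x).
For large x the denominator behaves like 2·x, so the quotient tends to 9/2 = 9/2.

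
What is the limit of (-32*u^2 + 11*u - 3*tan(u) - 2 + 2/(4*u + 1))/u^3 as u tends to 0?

-129

Substitution gives 0/0 (the numerator vanishes to order 3).
Expand each term to order u^3: the coefficient of u^3 in -3·tan(u) is -1 and in 2·1/(1 + 4u) is -128.
Lower-order terms cancel with the polynomial part, so the numerator is (-129)·u^3 + o(u^3), and the limit is (-129)/(1) = -129.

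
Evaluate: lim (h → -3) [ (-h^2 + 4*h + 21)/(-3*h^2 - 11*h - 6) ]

Direct substitution gives 0/0, so factor. Both numerator and denominator have (h + 3) as a factor.
After cancelling, the expression reduces to (7 - h)/(-3*h - 2).
Substituting h = -3 gives 10/7.

10/7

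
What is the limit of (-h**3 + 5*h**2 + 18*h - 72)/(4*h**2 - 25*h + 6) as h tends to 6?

-30/23

Since h = 6 makes numerator and denominator zero, (h - 6) divides both.
Cancelling it gives (-h^2 - h + 12)/(4*h - 1); now plug in h = 6 to get -30/23.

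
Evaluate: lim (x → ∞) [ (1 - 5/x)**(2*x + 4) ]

e^(-10)

Let L be the limit and take ln: ln L = lim (2x + 4)·ln(1 - 5/x) = lim (2x + 4)·(-5/x + O(1/x²)) = -10.
Hence L = e^(-10).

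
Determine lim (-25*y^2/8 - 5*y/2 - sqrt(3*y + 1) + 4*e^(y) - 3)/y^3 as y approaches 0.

-49/48

Substitution gives 0/0; apply L'Hôpital's rule 3 times.
After differentiating numerator and denominator 3 times the quotient is (4*e^(y) - 81/(8*(3*y + 1)^(5/2)))/(6); at y = 0 this is -49/48.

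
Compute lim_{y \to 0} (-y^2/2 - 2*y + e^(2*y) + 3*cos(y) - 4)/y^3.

Substitution gives 0/0 (the numerator vanishes to order 3).
Expand each term to order y^3: the coefficient of y^3 in 3·cos(y) is 0 and in e^(2y) is 4/3.
Lower-order terms cancel with the polynomial part, so the numerator is (4/3)·y^3 + o(y^3), and the limit is (4/3)/(1) = 4/3.

4/3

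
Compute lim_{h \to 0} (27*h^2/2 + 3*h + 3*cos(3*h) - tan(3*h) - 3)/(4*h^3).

Substitution gives 0/0; apply L'Hôpital's rule 3 times.
After differentiating numerator and denominator 3 times the quotient is (81*sin(3*h) - 162*tan(3*h)^4 - 216*tan(3*h)^2 - 54)/(24); at h = 0 this is -9/4.

-9/4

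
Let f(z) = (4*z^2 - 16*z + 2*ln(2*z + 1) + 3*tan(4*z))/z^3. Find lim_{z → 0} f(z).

Substitution gives 0/0; apply L'Hôpital's rule 3 times.
After differentiating numerator and denominator 3 times the quotient is (1152*tan(4*z)^2/cos(4*z)^2 + 384/cos(4*z)^2 + 32/(2*z + 1)^3)/(6); at z = 0 this is 208/3.

208/3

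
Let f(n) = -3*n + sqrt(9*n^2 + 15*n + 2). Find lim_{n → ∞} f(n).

5/2

An ∞ − ∞ form. Rationalising with the conjugate, the difference becomes (15n + 2) / (√(9*n^2 + 15*n + 2) + 3n).
For large n the denominator behaves like 2·3n, so the quotient tends to 15/6 = 5/2.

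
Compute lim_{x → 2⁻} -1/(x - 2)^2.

-∞

As x → 2⁻, (x - 2) → 0⁻, so (x - 2)^2 → 0⁺ and -1/(x - 2)^2 → -∞.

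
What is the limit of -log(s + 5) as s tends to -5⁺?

As s → -5⁺, s + 5 → 0⁺ and ln(s + 5) → −∞.
Multiplying by -1 gives ∞.

∞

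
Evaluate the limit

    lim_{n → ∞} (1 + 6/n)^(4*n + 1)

e^(24)

Let L be the limit and take ln: ln L = lim (4n + 1)·ln(1 + 6/n) = lim (4n + 1)·(6/n + O(1/n²)) = 24.
Hence L = e^(24).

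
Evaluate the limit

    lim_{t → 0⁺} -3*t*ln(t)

0

This is a 0·(−∞) form. Rewrite as -3·ln(t) / t^(−1) and apply L'Hôpital:
the derivative quotient is -3·(1/t) / (−1·t^(−2)) = (3/1)·t^1 → 0.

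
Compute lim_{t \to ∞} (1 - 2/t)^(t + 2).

Let L be the limit and take ln: ln L = lim (t + 2)·ln(1 - 2/t) = lim (t + 2)·(-2/t + O(1/t²)) = -2.
Hence L = e^(-2).

e^(-2)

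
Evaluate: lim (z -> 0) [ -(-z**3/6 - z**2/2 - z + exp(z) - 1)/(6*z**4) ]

-1/144

Direct substitution gives 0/0.
Apply L'Hôpital: lim (-z^2/2 - z + e^(z) - 1)/(-24*z^3), still 0/0.
Apply L'Hôpital: lim (-z + e^(z) - 1)/(-72*z^2), still 0/0.
Apply L'Hôpital: lim (e^(z) - 1)/(-144*z), still 0/0.
After 4 applications of L'Hôpital's rule the quotient is (e^(z))/(-144); substituting z = 0 gives -1/144.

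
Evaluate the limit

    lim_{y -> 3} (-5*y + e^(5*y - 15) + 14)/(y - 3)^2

Direct substitution gives 0/0.
Apply L'Hôpital: lim (5*e^(5*y - 15) - 5)/(2*y - 6), still 0/0.
After 2 applications of L'Hôpital's rule the quotient is (25*e^(5*y - 15))/(2); substituting y = 3 gives 25/2.

25/2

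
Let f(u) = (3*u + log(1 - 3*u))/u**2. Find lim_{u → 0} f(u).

-9/2

Direct substitution gives 0/0.
Apply L'Hôpital: lim (3 - 3/(1 - 3*u))/(2*u), still 0/0.
After 2 applications of L'Hôpital's rule the quotient is (-9/(1 - 3*u)^2)/(2); substituting u = 0 gives -9/2.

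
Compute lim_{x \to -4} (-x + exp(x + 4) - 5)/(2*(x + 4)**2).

1/4

Direct substitution gives 0/0.
Apply L'Hôpital: lim (e^(x + 4) - 1)/(4*x + 16), still 0/0.
After 2 applications of L'Hôpital's rule the quotient is (e^(x + 4))/(4); substituting x = -4 gives 1/4.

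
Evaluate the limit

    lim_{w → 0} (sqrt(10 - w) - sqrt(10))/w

-√(10)/20

Substitution gives 0/0. Multiply numerator and denominator by the conjugate √(10 - w) + √10.
The numerator becomes (10 - w) − 10 = -w, so the expression simplifies to -1/(√(10 - w) + √10).
Letting w → 0 gives -1/(2√10) = -√(10)/20.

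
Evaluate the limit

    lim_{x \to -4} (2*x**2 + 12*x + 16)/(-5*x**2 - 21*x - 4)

Direct substitution gives 0/0, so factor. Both numerator and denominator have (x + 4) as a factor.
After cancelling, the expression reduces to (2*x + 4)/(-5*x - 1).
Substituting x = -4 gives -4/19.

-4/19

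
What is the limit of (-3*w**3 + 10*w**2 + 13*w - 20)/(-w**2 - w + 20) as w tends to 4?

Direct substitution gives 0/0, so factor. Both numerator and denominator have (w - 4) as a factor.
After cancelling, the expression reduces to (-3*w^2 - 2*w + 5)/(-w - 5).
Substituting w = 4 gives 17/3.

17/3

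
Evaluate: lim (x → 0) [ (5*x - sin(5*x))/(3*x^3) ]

Direct substitution gives 0/0.
Apply L'Hôpital: lim (5 - 5*cos(5*x))/(9*x^2), still 0/0.
Apply L'Hôpital: lim (25*sin(5*x))/(18*x), still 0/0.
After 3 applications of L'Hôpital's rule the quotient is (125*cos(5*x))/(18); substituting x = 0 gives 125/18.

125/18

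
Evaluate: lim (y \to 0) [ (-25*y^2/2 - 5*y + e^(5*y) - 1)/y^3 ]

125/6

Direct substitution gives 0/0.
Apply L'Hôpital: lim (-25*y + 5*e^(5*y) - 5)/(3*y^2), still 0/0.
Apply L'Hôpital: lim (25*e^(5*y) - 25)/(6*y), still 0/0.
After 3 applications of L'Hôpital's rule the quotient is (125*e^(5*y))/(6); substituting y = 0 gives 125/6.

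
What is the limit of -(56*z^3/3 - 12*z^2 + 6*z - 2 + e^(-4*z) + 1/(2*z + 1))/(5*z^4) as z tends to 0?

Substitution gives 0/0; apply L'Hôpital's rule 4 times.
After differentiating numerator and denominator 4 times the quotient is (256*e^(-4*z) + 384/(2*z + 1)^5)/(-120); at z = 0 this is -16/3.

-16/3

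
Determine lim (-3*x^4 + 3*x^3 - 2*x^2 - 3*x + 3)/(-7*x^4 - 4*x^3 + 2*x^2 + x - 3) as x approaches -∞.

Numerator and denominator both have degree 4.
Dividing every term by x^4, all lower-order terms vanish and the limit is the ratio of leading coefficients, -3/(-7) = 3/7.

3/7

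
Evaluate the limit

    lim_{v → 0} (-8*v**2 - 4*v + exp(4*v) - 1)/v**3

32/3

Direct substitution gives 0/0.
Apply L'Hôpital: lim (-16*v + 4*e^(4*v) - 4)/(3*v^2), still 0/0.
Apply L'Hôpital: lim (16*e^(4*v) - 16)/(6*v), still 0/0.
After 3 applications of L'Hôpital's rule the quotient is (64*e^(4*v))/(6); substituting v = 0 gives 32/3.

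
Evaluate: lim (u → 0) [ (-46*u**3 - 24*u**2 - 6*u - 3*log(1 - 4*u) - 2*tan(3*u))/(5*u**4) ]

Substitution gives 0/0; apply L'Hôpital's rule 4 times.
After differentiating numerator and denominator 4 times the quotient is (1296*tan(3*u)/cos(3*u)^2 - 3888*tan(3*u)/cos(3*u)^4 + 4608/(4*u - 1)^4)/(120); at u = 0 this is 192/5.

192/5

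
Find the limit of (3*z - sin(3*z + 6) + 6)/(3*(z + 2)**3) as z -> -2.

3/2

Direct substitution gives 0/0.
Apply L'Hôpital: lim (3 - 3*cos(3*z + 6))/(9*(z + 2)^2), still 0/0.
Apply L'Hôpital: lim (9*sin(3*z + 6))/(18*z + 36), still 0/0.
After 3 applications of L'Hôpital's rule the quotient is (27*cos(3*z + 6))/(18); substituting z = -2 gives 3/2.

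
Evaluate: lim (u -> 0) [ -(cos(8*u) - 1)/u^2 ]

32

Direct substitution gives 0/0.
Apply L'Hôpital: lim (-8*sin(8*u))/(-2*u), still 0/0.
After 2 applications of L'Hôpital's rule the quotient is (-64*cos(8*u))/(-2); substituting u = 0 gives 32.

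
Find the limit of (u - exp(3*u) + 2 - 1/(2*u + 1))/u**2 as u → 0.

-17/2

Substitution gives 0/0; apply L'Hôpital's rule 2 times.
After differentiating numerator and denominator 2 times the quotient is (-9*e^(3*u) - 8/(2*u + 1)^3)/(2); at u = 0 this is -17/2.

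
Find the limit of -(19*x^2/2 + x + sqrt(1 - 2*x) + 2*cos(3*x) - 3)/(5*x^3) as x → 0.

1/10

Substitution gives 0/0; apply L'Hôpital's rule 3 times.
After differentiating numerator and denominator 3 times the quotient is (54*sin(3*x) - 3/(1 - 2*x)^(5/2))/(-30); at x = 0 this is 1/10.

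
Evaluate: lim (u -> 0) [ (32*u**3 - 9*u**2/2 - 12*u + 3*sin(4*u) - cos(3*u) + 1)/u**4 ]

Substitution gives 0/0; apply L'Hôpital's rule 4 times.
After differentiating numerator and denominator 4 times the quotient is (768*sin(4*u) - 81*cos(3*u))/(24); at u = 0 this is -27/8.

-27/8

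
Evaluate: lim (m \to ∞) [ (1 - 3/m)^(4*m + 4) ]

Write it as [(1 - 3/m)^m]^(4) · (1 - 3/m)^(4). The bracketed term tends to e^(-3) and the second factor to 1, so the limit is e^(-12).

e^(-12)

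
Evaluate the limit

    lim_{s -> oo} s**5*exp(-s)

0

Write as s^5/e^{1s}, an ∞/∞ form.
Exponential growth dominates any polynomial, so repeated L'Hôpital (or the standard result) gives 0.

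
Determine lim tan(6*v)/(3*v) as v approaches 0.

Substitution gives 0/0.
Since tan(u)/u → 1 as u → 0, tan(6v)/(6v) → 1 and the limit is 6/3 = 2.

2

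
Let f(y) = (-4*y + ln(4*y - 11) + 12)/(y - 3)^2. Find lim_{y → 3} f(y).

Direct substitution gives 0/0.
Apply L'Hôpital: lim (-4 + 4/(4*y - 11))/(2*y - 6), still 0/0.
After 2 applications of L'Hôpital's rule the quotient is (-16/(4*y - 11)^2)/(2); substituting y = 3 gives -8.

-8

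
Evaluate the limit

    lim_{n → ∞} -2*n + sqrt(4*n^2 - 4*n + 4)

-1

An ∞ − ∞ form. Rationalising with the conjugate, the difference becomes (-4n + 4) / (√(4*n^2 - 4*n + 4) + 2n).
For large n the denominator behaves like 2·2n, so the quotient tends to -4/4 = -1.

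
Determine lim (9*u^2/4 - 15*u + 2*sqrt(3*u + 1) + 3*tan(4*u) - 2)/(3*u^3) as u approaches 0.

539/24

Substitution gives 0/0; apply L'Hôpital's rule 3 times.
After differentiating numerator and denominator 3 times the quotient is (1152*tan(4*u)^2/cos(4*u)^2 + 384/cos(4*u)^2 + 81/(4*(3*u + 1)^(5/2)))/(18); at u = 0 this is 539/24.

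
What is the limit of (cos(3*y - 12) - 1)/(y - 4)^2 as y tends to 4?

-9/2

Direct substitution gives 0/0.
Apply L'Hôpital: lim (-3*sin(3*y - 12))/(2*y - 8), still 0/0.
After 2 applications of L'Hôpital's rule the quotient is (-9*cos(3*y - 12))/(2); substituting y = 4 gives -9/2.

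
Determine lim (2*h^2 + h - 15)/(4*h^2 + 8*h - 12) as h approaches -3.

Direct substitution gives 0/0, so factor. Both numerator and denominator have (h + 3) as a factor.
After cancelling, the expression reduces to (2*h - 5)/(4*h - 4).
Substituting h = -3 gives 11/16.

11/16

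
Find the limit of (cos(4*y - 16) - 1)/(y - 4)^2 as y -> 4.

-8

Direct substitution gives 0/0.
Apply L'Hôpital: lim (-4*sin(4*y - 16))/(2*y - 8), still 0/0.
After 2 applications of L'Hôpital's rule the quotient is (-16*cos(4*y - 16))/(2); substituting y = 4 gives -8.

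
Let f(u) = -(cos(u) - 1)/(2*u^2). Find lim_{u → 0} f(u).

1/4

Direct substitution gives 0/0.
Apply L'Hôpital: lim (-sin(u))/(-4*u), still 0/0.
After 2 applications of L'Hôpital's rule the quotient is (-cos(u))/(-4); substituting u = 0 gives 1/4.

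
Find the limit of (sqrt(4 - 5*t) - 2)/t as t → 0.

-5/4

Substitution gives 0/0. Multiply numerator and denominator by the conjugate √(4 - 5t) + √4.
The numerator becomes (4 - 5t) − 4 = -5t, so the expression simplifies to -5/(√(4 - 5t) + √4).
Letting t → 0 gives -5/(2√4) = -5/4.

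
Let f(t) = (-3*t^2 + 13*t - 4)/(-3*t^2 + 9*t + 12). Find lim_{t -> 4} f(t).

Since t = 4 makes numerator and denominator zero, (t - 4) divides both.
Cancelling it gives (1 - 3*t)/(-3*t - 3); now plug in t = 4 to get 11/15.

11/15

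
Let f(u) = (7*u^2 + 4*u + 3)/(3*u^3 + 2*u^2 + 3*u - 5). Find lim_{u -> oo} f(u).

The denominator has degree 3 and the numerator degree 2. Dividing numerator and denominator by u^3 sends every term to 0 except the leading denominator term, so the limit is 0.

0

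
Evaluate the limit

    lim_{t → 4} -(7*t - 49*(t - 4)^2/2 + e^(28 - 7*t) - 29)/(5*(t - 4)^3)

Direct substitution gives 0/0.
Apply L'Hôpital: lim (-49*t - 7*e^(28 - 7*t) + 203)/(-15*(t - 4)^2), still 0/0.
Apply L'Hôpital: lim (49*e^(28 - 7*t) - 49)/(120 - 30*t), still 0/0.
After 3 applications of L'Hôpital's rule the quotient is (-343*e^(28 - 7*t))/(-30); substituting t = 4 gives 343/30.

343/30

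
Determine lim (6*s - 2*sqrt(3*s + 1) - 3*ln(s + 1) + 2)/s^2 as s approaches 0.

Substitution gives 0/0; apply L'Hôpital's rule 2 times.
After differentiating numerator and denominator 2 times the quotient is (9/(2*(3*s + 1)^(3/2)) + 3/(s + 1)^2)/(2); at s = 0 this is 15/4.

15/4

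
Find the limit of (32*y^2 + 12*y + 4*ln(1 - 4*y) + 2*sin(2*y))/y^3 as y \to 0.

Substitution gives 0/0; apply L'Hôpital's rule 3 times.
After differentiating numerator and denominator 3 times the quotient is (-16*cos(2*y) + 512/(4*y - 1)^3)/(6); at y = 0 this is -88.

-88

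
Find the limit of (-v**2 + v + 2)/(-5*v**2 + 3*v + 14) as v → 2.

At v = 2 both the top and bottom vanish — a removable singularity. Factoring out (v - 2) from each leaves (-v - 1)/(-5*v - 7), which at v = 2 equals 3/17.

3/17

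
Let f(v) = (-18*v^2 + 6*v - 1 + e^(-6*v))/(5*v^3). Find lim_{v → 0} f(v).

-36/5

Direct substitution gives 0/0.
Apply L'Hôpital: lim (-36*v + 6 - 6*e^(-6*v))/(15*v^2), still 0/0.
Apply L'Hôpital: lim (-36 + 36*e^(-6*v))/(30*v), still 0/0.
After 3 applications of L'Hôpital's rule the quotient is (-216*e^(-6*v))/(30); substituting v = 0 gives -36/5.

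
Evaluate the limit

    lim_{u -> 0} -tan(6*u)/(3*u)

Substitution gives 0/0.
Since tan(θ)/θ → 1 as θ → 0, tan(6u)/(6u) → 1 and the limit is 6/(-3) = -2.

-2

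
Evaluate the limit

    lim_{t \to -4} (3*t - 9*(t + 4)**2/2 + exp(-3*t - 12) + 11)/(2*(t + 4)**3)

Direct substitution gives 0/0.
Apply L'Hôpital: lim (-9*t - 3*e^(-3*t - 12) - 33)/(6*(t + 4)^2), still 0/0.
Apply L'Hôpital: lim (9*e^(-3*t - 12) - 9)/(12*t + 48), still 0/0.
After 3 applications of L'Hôpital's rule the quotient is (-27*e^(-3*t - 12))/(12); substituting t = -4 gives -9/4.

-9/4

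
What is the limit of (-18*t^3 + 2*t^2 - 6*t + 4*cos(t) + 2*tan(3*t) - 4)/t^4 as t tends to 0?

Substitution gives 0/0; apply L'Hôpital's rule 4 times.
After differentiating numerator and denominator 4 times the quotient is (4*cos(t) + 3888*tan(3*t)^5 + 6480*tan(3*t)^3 + 2592*tan(3*t))/(24); at t = 0 this is 1/6.

1/6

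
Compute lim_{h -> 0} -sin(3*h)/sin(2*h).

-3/2

Substitution gives 0/0.
Divide numerator and denominator by h: sin(3h)/h → 3 and sin(2h)/h → 2, so the limit is -1·3/2 = -3/2.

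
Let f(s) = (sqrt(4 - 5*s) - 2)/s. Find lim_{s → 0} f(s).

A 0/0 form; rationalise with √(4 - 5s) + √4. This collapses the numerator to -5s, leaving -5/(√(4 - 5s) + √4) → -5/(2√4) = -5/4.

-5/4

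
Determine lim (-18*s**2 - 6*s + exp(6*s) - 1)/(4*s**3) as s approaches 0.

Direct substitution gives 0/0.
Apply L'Hôpital: lim (-36*s + 6*e^(6*s) - 6)/(12*s^2), still 0/0.
Apply L'Hôpital: lim (36*e^(6*s) - 36)/(24*s), still 0/0.
After 3 applications of L'Hôpital's rule the quotient is (216*e^(6*s))/(24); substituting s = 0 gives 9.

9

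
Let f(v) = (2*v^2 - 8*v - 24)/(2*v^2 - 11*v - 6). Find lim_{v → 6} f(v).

16/13

At v = 6 both the top and bottom vanish — a removable singularity. Factoring out (v - 6) from each leaves (2*v + 4)/(2*v + 1), which at v = 6 equals 16/13.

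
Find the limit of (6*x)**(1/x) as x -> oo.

Base → ∞ and exponent → 0: an ∞^0 form.
Take logs: (1/x)·ln(6·x^1) = (ln 6 + 1·ln x)/x → 0.
So the limit is e^0 = 1.

1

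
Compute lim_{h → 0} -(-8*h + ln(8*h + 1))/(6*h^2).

Direct substitution gives 0/0.
Apply L'Hôpital: lim (-8 + 8/(8*h + 1))/(-12*h), still 0/0.
After 2 applications of L'Hôpital's rule the quotient is (-64/(8*h + 1)^2)/(-12); substituting h = 0 gives 16/3.

16/3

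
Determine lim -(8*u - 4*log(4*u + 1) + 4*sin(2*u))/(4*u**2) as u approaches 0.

-8

Substitution gives 0/0 (the numerator vanishes to order 2).
Expand each term to order u^2: the coefficient of u^2 in 4·sin(2u) is 0 and in -4·ln(1 + 4u) is 32.
Lower-order terms cancel with the polynomial part, so the numerator is (32)·u^2 + o(u^2), and the limit is (32)/(-4) = -8.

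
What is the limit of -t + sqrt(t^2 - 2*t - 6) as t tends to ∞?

-1

This has the form ∞ − ∞. Multiply and divide by the conjugate √(t^2 - 2*t - 6) + t.
That gives (-2t - 6) / (√(t^2 - 2*t - 6) + t).
Divide numerator and denominator by t: the limit is -2/(2·1) = -1.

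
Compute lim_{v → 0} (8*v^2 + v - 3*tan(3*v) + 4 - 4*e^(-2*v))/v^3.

Substitution gives 0/0; apply L'Hôpital's rule 3 times.
After differentiating numerator and denominator 3 times the quotient is (-486*tan(3*v)^4 - 648*tan(3*v)^2 - 162 + 32*e^(-2*v))/(6); at v = 0 this is -65/3.

-65/3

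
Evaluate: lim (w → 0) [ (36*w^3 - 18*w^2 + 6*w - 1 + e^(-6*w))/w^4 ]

54

Direct substitution gives 0/0.
Apply L'Hôpital: lim (108*w^2 - 36*w + 6 - 6*e^(-6*w))/(4*w^3), still 0/0.
Apply L'Hôpital: lim (216*w - 36 + 36*e^(-6*w))/(12*w^2), still 0/0.
Apply L'Hôpital: lim (216 - 216*e^(-6*w))/(24*w), still 0/0.
After 4 applications of L'Hôpital's rule the quotient is (1296*e^(-6*w))/(24); substituting w = 0 gives 54.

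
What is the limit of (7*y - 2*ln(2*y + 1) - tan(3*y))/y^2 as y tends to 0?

4

Substitution gives 0/0 (the numerator vanishes to order 2).
Expand each term to order y^2: the coefficient of y^2 in −tan(3y) is 0 and in -2·ln(1 + 2y) is 4.
Lower-order terms cancel with the polynomial part, so the numerator is (4)·y^2 + o(y^2), and the limit is (4)/(1) = 4.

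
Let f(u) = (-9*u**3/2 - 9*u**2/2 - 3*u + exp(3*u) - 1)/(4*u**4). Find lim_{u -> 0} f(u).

27/32

Direct substitution gives 0/0.
Apply L'Hôpital: lim (-27*u^2/2 - 9*u + 3*e^(3*u) - 3)/(16*u^3), still 0/0.
Apply L'Hôpital: lim (-27*u + 9*e^(3*u) - 9)/(48*u^2), still 0/0.
Apply L'Hôpital: lim (27*e^(3*u) - 27)/(96*u), still 0/0.
After 4 applications of L'Hôpital's rule the quotient is (81*e^(3*u))/(96); substituting u = 0 gives 27/32.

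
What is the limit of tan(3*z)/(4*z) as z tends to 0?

Substitution gives 0/0.
Since tan(u)/u → 1 as u → 0, tan(3z)/(3z) → 1 and the limit is 3/4.

3/4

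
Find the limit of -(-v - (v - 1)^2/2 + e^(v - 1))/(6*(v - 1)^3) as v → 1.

-1/36

Direct substitution gives 0/0.
Apply L'Hôpital: lim (-v + e^(v - 1))/(-18*(v - 1)^2), still 0/0.
Apply L'Hôpital: lim (e^(v - 1) - 1)/(36 - 36*v), still 0/0.
After 3 applications of L'Hôpital's rule the quotient is (e^(v - 1))/(-36); substituting v = 1 gives -1/36.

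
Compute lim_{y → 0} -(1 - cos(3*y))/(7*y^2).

-9/14

Substitution gives 0/0.
Use (1 − cos u)/u² → 1/2 with u = 3y: the limit is 3²/(2·(-7)) = -9/14.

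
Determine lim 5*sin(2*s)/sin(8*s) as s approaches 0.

Substitution gives 0/0.
Divide numerator and denominator by s: sin(2s)/s → 2 and sin(8s)/s → 8, so the limit is 5·2/8 = 5/4.

5/4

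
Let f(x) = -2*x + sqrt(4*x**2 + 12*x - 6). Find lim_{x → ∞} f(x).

3

An ∞ − ∞ form. Rationalising with the conjugate, the difference becomes (12x - 6) / (√(4*x^2 + 12*x - 6) + 2x).
For large x the denominator behaves like 2·2x, so the quotient tends to 12/4 = 3.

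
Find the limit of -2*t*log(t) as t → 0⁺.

0

This is a 0·(−∞) form. Rewrite as -2·ln(t) / t^(−1) and apply L'Hôpital:
the derivative quotient is -2·(1/t) / (−1·t^(−2)) = (2/1)·t^1 → 0.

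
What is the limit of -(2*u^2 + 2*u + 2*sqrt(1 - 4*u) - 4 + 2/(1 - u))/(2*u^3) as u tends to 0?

Substitution gives 0/0; apply L'Hôpital's rule 3 times.
After differentiating numerator and denominator 3 times the quotient is (12/(u - 1)^4 - 48/(1 - 4*u)^(5/2))/(-12); at u = 0 this is 3.

3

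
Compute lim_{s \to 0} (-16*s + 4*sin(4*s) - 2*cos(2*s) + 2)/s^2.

Substitution gives 0/0; apply L'Hôpital's rule 2 times.
After differentiating numerator and denominator 2 times the quotient is (-64*sin(4*s) + 8*cos(2*s))/(2); at s = 0 this is 4.

4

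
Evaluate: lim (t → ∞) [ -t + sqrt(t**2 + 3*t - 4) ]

An ∞ − ∞ form. Rationalising with the conjugate, the difference becomes (3t - 4) / (√(t^2 + 3*t - 4) + t).
For large t the denominator behaves like 2·t, so the quotient tends to 3/2 = 3/2.

3/2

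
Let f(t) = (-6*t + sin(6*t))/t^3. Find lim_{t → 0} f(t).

Direct substitution gives 0/0.
Apply L'Hôpital: lim (6*cos(6*t) - 6)/(3*t^2), still 0/0.
Apply L'Hôpital: lim (-36*sin(6*t))/(6*t), still 0/0.
After 3 applications of L'Hôpital's rule the quotient is (-216*cos(6*t))/(6); substituting t = 0 gives -36.

-36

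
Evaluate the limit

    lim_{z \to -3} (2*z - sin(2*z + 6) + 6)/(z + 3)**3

Direct substitution gives 0/0.
Apply L'Hôpital: lim (2 - 2*cos(2*z + 6))/(3*(z + 3)^2), still 0/0.
Apply L'Hôpital: lim (4*sin(2*z + 6))/(6*z + 18), still 0/0.
After 3 applications of L'Hôpital's rule the quotient is (8*cos(2*z + 6))/(6); substituting z = -3 gives 4/3.

4/3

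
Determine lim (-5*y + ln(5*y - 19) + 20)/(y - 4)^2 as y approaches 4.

Direct substitution gives 0/0.
Apply L'Hôpital: lim (-5 + 5/(5*y - 19))/(2*y - 8), still 0/0.
After 2 applications of L'Hôpital's rule the quotient is (-25/(5*y - 19)^2)/(2); substituting y = 4 gives -25/2.

-25/2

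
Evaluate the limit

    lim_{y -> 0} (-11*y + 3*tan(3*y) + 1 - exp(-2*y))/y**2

-2

Substitution gives 0/0 (the numerator vanishes to order 2).
Expand each term to order y^2: the coefficient of y^2 in 3·tan(3y) is 0 and in −e^(-2y) is -2.
Lower-order terms cancel with the polynomial part, so the numerator is (-2)·y^2 + o(y^2), and the limit is (-2)/(1) = -2.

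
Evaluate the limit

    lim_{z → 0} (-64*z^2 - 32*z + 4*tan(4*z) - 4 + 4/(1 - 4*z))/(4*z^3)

256/3

Substitution gives 0/0; apply L'Hôpital's rule 3 times.
After differentiating numerator and denominator 3 times the quotient is (1536*tan(4*z)^2/cos(4*z)^2 + 512/cos(4*z)^2 + 1536/(4*z - 1)^4)/(24); at z = 0 this is 256/3.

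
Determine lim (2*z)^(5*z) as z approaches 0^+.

1

Base → 0⁺ and exponent → 0⁺: a 0^0 form.
Take logs: 5z·ln(2z). This is 0·(−∞); rewriting as ln(2z)/(1/(5z)) and applying L'Hôpital gives 0.
Hence the limit is e^0 = 1.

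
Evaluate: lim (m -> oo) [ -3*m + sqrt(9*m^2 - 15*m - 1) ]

-5/2

An ∞ − ∞ form. Rationalising with the conjugate, the difference becomes (-15m - 1) / (√(9*m^2 - 15*m - 1) + 3m).
For large m the denominator behaves like 2·3m, so the quotient tends to -15/6 = -5/2.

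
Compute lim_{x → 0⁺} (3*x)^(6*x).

1

Base → 0⁺ and exponent → 0⁺: a 0^0 form.
Take logs: 6x·ln(3x). This is 0·(−∞); rewriting as ln(3x)/(1/(6x)) and applying L'Hôpital gives 0.
Hence the limit is e^0 = 1.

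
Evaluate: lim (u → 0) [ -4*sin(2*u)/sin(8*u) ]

-1

Substitution gives 0/0.
Divide numerator and denominator by u: sin(2u)/u → 2 and sin(8u)/u → 8, so the limit is -4·2/8 = -1.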